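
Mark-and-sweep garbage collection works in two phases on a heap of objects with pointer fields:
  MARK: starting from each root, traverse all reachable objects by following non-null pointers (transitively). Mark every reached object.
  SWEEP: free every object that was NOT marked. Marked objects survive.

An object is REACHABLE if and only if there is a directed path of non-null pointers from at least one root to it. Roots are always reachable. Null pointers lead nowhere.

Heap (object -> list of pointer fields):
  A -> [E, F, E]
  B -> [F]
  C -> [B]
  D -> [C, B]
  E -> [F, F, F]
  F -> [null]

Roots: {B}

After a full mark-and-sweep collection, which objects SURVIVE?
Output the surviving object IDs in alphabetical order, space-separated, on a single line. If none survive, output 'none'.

Roots: B
Mark B: refs=F, marked=B
Mark F: refs=null, marked=B F
Unmarked (collected): A C D E

Answer: B F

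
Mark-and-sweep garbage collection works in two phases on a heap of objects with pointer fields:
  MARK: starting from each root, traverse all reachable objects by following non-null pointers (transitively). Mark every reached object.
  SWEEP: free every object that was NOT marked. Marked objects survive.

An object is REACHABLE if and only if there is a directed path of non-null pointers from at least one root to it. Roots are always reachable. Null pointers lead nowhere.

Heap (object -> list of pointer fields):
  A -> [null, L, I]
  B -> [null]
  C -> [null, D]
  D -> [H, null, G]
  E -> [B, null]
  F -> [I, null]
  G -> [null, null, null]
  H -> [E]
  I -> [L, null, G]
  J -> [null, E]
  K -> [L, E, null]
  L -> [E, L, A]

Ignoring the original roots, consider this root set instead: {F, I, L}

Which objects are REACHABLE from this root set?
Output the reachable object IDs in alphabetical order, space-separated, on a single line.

Answer: A B E F G I L

Derivation:
Roots: F I L
Mark F: refs=I null, marked=F
Mark I: refs=L null G, marked=F I
Mark L: refs=E L A, marked=F I L
Mark G: refs=null null null, marked=F G I L
Mark E: refs=B null, marked=E F G I L
Mark A: refs=null L I, marked=A E F G I L
Mark B: refs=null, marked=A B E F G I L
Unmarked (collected): C D H J K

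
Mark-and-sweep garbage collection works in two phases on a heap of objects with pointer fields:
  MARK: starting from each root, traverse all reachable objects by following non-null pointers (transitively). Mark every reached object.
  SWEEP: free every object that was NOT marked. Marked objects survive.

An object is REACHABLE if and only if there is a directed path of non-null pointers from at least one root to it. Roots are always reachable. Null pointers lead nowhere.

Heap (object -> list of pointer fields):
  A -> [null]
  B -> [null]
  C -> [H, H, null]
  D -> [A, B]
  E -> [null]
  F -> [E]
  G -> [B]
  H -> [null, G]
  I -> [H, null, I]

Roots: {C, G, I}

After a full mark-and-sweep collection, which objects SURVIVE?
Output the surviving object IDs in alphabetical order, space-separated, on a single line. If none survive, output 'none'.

Roots: C G I
Mark C: refs=H H null, marked=C
Mark G: refs=B, marked=C G
Mark I: refs=H null I, marked=C G I
Mark H: refs=null G, marked=C G H I
Mark B: refs=null, marked=B C G H I
Unmarked (collected): A D E F

Answer: B C G H I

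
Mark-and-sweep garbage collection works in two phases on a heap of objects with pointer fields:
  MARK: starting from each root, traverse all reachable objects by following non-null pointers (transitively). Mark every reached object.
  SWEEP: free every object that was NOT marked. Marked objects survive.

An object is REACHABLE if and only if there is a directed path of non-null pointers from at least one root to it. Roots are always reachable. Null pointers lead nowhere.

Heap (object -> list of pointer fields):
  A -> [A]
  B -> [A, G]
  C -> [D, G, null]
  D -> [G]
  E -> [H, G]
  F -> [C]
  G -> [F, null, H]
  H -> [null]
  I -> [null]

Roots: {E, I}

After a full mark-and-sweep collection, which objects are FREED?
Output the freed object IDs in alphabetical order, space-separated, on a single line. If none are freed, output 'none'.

Roots: E I
Mark E: refs=H G, marked=E
Mark I: refs=null, marked=E I
Mark H: refs=null, marked=E H I
Mark G: refs=F null H, marked=E G H I
Mark F: refs=C, marked=E F G H I
Mark C: refs=D G null, marked=C E F G H I
Mark D: refs=G, marked=C D E F G H I
Unmarked (collected): A B

Answer: A B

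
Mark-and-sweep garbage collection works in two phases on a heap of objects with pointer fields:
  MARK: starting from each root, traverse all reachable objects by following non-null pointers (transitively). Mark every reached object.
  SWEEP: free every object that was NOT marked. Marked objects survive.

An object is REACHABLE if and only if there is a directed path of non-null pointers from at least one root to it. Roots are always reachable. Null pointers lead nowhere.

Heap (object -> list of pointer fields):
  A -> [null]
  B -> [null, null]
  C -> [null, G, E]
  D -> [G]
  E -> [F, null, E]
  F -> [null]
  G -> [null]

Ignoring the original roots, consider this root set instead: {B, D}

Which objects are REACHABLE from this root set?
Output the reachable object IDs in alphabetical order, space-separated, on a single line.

Answer: B D G

Derivation:
Roots: B D
Mark B: refs=null null, marked=B
Mark D: refs=G, marked=B D
Mark G: refs=null, marked=B D G
Unmarked (collected): A C E F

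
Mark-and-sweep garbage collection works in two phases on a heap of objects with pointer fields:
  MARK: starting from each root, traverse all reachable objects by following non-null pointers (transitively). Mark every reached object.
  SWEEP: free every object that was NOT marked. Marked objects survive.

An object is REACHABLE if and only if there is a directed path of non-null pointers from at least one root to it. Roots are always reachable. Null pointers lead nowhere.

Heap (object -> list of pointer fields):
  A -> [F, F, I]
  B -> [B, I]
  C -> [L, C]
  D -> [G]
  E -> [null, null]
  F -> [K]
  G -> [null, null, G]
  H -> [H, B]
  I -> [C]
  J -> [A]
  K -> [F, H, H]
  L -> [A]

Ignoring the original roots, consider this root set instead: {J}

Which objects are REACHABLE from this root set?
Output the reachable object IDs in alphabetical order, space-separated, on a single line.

Answer: A B C F H I J K L

Derivation:
Roots: J
Mark J: refs=A, marked=J
Mark A: refs=F F I, marked=A J
Mark F: refs=K, marked=A F J
Mark I: refs=C, marked=A F I J
Mark K: refs=F H H, marked=A F I J K
Mark C: refs=L C, marked=A C F I J K
Mark H: refs=H B, marked=A C F H I J K
Mark L: refs=A, marked=A C F H I J K L
Mark B: refs=B I, marked=A B C F H I J K L
Unmarked (collected): D E G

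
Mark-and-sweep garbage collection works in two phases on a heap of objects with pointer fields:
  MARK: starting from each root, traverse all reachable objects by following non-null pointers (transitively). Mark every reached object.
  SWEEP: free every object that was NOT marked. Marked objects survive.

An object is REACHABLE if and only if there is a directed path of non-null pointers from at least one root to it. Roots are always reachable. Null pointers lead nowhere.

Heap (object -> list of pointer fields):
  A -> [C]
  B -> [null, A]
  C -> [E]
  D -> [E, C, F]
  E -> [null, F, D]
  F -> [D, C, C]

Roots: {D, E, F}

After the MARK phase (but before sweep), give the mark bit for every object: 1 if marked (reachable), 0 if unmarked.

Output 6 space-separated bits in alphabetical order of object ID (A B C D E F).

Answer: 0 0 1 1 1 1

Derivation:
Roots: D E F
Mark D: refs=E C F, marked=D
Mark E: refs=null F D, marked=D E
Mark F: refs=D C C, marked=D E F
Mark C: refs=E, marked=C D E F
Unmarked (collected): A B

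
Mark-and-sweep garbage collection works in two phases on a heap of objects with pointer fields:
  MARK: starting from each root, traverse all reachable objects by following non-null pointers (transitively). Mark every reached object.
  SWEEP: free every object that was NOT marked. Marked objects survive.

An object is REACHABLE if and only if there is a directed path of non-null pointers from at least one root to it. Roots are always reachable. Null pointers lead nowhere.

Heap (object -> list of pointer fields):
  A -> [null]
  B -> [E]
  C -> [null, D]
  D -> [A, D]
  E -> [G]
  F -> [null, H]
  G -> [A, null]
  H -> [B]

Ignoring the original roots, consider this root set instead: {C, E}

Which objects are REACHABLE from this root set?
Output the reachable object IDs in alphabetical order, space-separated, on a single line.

Answer: A C D E G

Derivation:
Roots: C E
Mark C: refs=null D, marked=C
Mark E: refs=G, marked=C E
Mark D: refs=A D, marked=C D E
Mark G: refs=A null, marked=C D E G
Mark A: refs=null, marked=A C D E G
Unmarked (collected): B F H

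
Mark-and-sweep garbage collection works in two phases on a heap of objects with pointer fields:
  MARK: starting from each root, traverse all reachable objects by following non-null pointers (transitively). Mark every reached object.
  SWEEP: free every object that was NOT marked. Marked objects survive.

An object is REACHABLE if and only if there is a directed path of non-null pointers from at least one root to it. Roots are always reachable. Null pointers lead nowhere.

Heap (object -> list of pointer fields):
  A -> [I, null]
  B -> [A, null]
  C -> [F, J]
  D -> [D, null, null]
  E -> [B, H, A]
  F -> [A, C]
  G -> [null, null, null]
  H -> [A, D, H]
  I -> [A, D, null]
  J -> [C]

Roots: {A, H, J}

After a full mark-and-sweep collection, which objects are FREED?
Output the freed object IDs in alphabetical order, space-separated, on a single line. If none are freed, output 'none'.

Answer: B E G

Derivation:
Roots: A H J
Mark A: refs=I null, marked=A
Mark H: refs=A D H, marked=A H
Mark J: refs=C, marked=A H J
Mark I: refs=A D null, marked=A H I J
Mark D: refs=D null null, marked=A D H I J
Mark C: refs=F J, marked=A C D H I J
Mark F: refs=A C, marked=A C D F H I J
Unmarked (collected): B E G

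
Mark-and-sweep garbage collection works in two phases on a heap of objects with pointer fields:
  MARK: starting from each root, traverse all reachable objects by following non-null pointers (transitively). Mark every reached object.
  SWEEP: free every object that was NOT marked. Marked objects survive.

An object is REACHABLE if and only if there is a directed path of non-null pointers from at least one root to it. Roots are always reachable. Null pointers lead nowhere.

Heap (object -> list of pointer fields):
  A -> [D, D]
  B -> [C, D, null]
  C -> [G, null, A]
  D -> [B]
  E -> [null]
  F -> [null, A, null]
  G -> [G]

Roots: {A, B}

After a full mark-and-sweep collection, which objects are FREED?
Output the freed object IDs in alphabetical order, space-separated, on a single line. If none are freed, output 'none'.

Roots: A B
Mark A: refs=D D, marked=A
Mark B: refs=C D null, marked=A B
Mark D: refs=B, marked=A B D
Mark C: refs=G null A, marked=A B C D
Mark G: refs=G, marked=A B C D G
Unmarked (collected): E F

Answer: E F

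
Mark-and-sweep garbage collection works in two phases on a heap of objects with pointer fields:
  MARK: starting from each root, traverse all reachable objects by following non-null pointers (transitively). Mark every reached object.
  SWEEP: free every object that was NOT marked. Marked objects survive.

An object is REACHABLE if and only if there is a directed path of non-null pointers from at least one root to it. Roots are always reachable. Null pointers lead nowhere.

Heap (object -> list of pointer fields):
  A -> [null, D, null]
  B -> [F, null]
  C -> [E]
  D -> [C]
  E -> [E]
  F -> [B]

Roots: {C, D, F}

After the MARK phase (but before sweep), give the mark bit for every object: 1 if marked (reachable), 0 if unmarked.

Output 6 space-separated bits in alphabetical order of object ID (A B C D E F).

Roots: C D F
Mark C: refs=E, marked=C
Mark D: refs=C, marked=C D
Mark F: refs=B, marked=C D F
Mark E: refs=E, marked=C D E F
Mark B: refs=F null, marked=B C D E F
Unmarked (collected): A

Answer: 0 1 1 1 1 1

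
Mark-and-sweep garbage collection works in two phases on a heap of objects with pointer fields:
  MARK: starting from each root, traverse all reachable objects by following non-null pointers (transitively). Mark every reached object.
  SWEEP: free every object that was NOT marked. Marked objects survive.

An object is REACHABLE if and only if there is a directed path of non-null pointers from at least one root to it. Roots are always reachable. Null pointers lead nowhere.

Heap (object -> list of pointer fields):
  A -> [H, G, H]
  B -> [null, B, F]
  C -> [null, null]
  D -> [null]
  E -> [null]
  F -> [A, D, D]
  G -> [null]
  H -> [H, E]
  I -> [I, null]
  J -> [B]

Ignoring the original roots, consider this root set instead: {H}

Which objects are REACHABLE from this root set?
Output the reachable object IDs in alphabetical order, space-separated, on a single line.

Roots: H
Mark H: refs=H E, marked=H
Mark E: refs=null, marked=E H
Unmarked (collected): A B C D F G I J

Answer: E H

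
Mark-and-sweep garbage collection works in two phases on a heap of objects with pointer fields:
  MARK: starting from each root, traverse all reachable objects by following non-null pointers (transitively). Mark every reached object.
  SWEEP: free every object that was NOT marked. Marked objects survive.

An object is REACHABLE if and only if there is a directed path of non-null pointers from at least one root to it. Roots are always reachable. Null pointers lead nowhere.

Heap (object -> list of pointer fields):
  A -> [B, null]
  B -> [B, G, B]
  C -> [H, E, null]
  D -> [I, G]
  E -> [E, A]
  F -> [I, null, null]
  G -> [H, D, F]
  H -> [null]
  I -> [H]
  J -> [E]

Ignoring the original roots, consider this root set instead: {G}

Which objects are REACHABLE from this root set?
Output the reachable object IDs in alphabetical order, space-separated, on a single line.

Roots: G
Mark G: refs=H D F, marked=G
Mark H: refs=null, marked=G H
Mark D: refs=I G, marked=D G H
Mark F: refs=I null null, marked=D F G H
Mark I: refs=H, marked=D F G H I
Unmarked (collected): A B C E J

Answer: D F G H I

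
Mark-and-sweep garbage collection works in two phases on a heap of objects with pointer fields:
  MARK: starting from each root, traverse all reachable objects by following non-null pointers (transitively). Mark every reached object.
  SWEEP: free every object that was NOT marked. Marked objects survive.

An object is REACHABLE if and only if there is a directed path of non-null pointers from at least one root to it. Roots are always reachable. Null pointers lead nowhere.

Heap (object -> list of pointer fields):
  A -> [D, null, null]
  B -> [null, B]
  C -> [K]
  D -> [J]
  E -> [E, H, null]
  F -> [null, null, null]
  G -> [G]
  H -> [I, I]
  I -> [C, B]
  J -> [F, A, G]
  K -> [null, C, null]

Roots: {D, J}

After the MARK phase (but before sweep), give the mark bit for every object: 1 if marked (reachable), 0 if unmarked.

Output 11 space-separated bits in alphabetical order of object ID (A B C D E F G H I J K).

Roots: D J
Mark D: refs=J, marked=D
Mark J: refs=F A G, marked=D J
Mark F: refs=null null null, marked=D F J
Mark A: refs=D null null, marked=A D F J
Mark G: refs=G, marked=A D F G J
Unmarked (collected): B C E H I K

Answer: 1 0 0 1 0 1 1 0 0 1 0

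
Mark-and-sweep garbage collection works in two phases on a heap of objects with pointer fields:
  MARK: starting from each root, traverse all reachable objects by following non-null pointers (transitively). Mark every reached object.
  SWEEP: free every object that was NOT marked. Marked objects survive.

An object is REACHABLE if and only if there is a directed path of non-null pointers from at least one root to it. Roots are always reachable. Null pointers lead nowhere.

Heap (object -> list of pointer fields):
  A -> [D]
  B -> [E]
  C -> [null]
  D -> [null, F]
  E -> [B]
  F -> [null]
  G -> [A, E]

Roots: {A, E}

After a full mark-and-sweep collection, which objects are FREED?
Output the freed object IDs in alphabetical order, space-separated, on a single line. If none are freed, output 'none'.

Answer: C G

Derivation:
Roots: A E
Mark A: refs=D, marked=A
Mark E: refs=B, marked=A E
Mark D: refs=null F, marked=A D E
Mark B: refs=E, marked=A B D E
Mark F: refs=null, marked=A B D E F
Unmarked (collected): C G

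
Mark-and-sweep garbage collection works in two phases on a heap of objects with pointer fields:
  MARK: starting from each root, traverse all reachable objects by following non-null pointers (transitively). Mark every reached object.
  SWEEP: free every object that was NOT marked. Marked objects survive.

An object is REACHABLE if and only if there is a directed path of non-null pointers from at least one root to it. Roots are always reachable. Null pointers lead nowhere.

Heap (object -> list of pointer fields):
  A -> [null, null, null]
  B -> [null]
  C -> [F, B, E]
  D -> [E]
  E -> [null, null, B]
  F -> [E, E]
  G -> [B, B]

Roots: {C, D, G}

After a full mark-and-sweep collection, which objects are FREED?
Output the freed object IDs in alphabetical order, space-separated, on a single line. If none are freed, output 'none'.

Answer: A

Derivation:
Roots: C D G
Mark C: refs=F B E, marked=C
Mark D: refs=E, marked=C D
Mark G: refs=B B, marked=C D G
Mark F: refs=E E, marked=C D F G
Mark B: refs=null, marked=B C D F G
Mark E: refs=null null B, marked=B C D E F G
Unmarked (collected): A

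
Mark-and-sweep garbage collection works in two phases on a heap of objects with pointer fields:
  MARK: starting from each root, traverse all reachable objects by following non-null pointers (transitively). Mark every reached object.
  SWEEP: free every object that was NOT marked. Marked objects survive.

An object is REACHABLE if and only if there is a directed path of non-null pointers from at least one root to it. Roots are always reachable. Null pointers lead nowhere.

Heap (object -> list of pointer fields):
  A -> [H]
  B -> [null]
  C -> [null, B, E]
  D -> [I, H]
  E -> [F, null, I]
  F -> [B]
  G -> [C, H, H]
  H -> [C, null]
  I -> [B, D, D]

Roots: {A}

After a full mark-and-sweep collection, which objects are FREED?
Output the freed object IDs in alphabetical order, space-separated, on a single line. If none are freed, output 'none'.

Roots: A
Mark A: refs=H, marked=A
Mark H: refs=C null, marked=A H
Mark C: refs=null B E, marked=A C H
Mark B: refs=null, marked=A B C H
Mark E: refs=F null I, marked=A B C E H
Mark F: refs=B, marked=A B C E F H
Mark I: refs=B D D, marked=A B C E F H I
Mark D: refs=I H, marked=A B C D E F H I
Unmarked (collected): G

Answer: G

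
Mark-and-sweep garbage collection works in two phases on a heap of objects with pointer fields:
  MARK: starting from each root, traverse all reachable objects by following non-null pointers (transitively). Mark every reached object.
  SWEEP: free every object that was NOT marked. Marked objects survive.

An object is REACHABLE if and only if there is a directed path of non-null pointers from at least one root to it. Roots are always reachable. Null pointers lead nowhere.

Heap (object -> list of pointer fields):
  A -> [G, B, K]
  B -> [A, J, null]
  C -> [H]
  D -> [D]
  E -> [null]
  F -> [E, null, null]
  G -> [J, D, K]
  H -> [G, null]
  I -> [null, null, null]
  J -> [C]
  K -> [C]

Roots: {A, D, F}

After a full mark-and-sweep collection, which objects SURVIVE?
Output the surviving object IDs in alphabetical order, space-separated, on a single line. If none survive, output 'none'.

Roots: A D F
Mark A: refs=G B K, marked=A
Mark D: refs=D, marked=A D
Mark F: refs=E null null, marked=A D F
Mark G: refs=J D K, marked=A D F G
Mark B: refs=A J null, marked=A B D F G
Mark K: refs=C, marked=A B D F G K
Mark E: refs=null, marked=A B D E F G K
Mark J: refs=C, marked=A B D E F G J K
Mark C: refs=H, marked=A B C D E F G J K
Mark H: refs=G null, marked=A B C D E F G H J K
Unmarked (collected): I

Answer: A B C D E F G H J K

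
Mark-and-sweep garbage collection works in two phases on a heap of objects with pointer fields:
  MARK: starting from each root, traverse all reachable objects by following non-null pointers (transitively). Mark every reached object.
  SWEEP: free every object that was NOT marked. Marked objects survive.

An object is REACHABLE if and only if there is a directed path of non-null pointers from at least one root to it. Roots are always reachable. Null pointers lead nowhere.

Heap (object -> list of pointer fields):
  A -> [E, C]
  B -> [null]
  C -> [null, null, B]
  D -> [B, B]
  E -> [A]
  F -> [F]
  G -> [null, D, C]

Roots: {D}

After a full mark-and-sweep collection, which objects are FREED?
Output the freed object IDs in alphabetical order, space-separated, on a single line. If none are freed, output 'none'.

Answer: A C E F G

Derivation:
Roots: D
Mark D: refs=B B, marked=D
Mark B: refs=null, marked=B D
Unmarked (collected): A C E F G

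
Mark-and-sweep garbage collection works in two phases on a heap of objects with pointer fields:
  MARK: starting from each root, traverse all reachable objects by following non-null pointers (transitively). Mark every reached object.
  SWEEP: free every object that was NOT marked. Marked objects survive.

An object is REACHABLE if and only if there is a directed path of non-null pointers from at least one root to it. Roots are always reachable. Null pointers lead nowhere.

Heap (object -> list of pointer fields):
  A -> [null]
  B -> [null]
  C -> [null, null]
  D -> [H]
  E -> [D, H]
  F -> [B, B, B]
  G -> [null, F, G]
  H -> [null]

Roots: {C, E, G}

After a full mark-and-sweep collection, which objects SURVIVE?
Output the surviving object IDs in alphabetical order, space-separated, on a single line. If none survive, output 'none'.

Roots: C E G
Mark C: refs=null null, marked=C
Mark E: refs=D H, marked=C E
Mark G: refs=null F G, marked=C E G
Mark D: refs=H, marked=C D E G
Mark H: refs=null, marked=C D E G H
Mark F: refs=B B B, marked=C D E F G H
Mark B: refs=null, marked=B C D E F G H
Unmarked (collected): A

Answer: B C D E F G H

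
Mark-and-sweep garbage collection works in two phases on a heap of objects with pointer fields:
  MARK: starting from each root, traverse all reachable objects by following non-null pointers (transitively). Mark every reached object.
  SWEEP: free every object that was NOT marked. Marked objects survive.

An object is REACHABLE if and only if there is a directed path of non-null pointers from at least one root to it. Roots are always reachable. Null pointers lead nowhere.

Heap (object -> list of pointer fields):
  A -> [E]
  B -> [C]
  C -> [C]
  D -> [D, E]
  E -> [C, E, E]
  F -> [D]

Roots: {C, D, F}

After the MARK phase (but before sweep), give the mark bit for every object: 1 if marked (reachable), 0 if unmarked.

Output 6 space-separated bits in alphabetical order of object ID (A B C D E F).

Roots: C D F
Mark C: refs=C, marked=C
Mark D: refs=D E, marked=C D
Mark F: refs=D, marked=C D F
Mark E: refs=C E E, marked=C D E F
Unmarked (collected): A B

Answer: 0 0 1 1 1 1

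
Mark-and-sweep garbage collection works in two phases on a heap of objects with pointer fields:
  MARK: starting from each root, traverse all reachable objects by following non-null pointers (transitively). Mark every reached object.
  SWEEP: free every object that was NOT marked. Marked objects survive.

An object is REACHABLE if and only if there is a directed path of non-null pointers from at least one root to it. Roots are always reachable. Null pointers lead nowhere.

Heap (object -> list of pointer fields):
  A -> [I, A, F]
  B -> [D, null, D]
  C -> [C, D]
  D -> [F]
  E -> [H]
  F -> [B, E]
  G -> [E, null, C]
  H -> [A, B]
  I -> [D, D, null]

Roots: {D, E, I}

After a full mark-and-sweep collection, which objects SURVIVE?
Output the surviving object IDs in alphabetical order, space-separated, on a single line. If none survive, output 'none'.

Roots: D E I
Mark D: refs=F, marked=D
Mark E: refs=H, marked=D E
Mark I: refs=D D null, marked=D E I
Mark F: refs=B E, marked=D E F I
Mark H: refs=A B, marked=D E F H I
Mark B: refs=D null D, marked=B D E F H I
Mark A: refs=I A F, marked=A B D E F H I
Unmarked (collected): C G

Answer: A B D E F H I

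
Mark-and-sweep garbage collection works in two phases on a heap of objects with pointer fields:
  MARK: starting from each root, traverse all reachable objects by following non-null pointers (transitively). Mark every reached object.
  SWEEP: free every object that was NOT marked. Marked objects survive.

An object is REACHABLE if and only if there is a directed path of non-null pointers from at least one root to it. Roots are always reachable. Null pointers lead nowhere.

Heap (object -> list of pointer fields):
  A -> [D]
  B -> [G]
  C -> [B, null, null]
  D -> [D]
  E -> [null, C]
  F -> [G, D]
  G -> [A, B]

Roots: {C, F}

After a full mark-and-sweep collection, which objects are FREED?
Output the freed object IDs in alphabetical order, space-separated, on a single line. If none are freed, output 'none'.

Roots: C F
Mark C: refs=B null null, marked=C
Mark F: refs=G D, marked=C F
Mark B: refs=G, marked=B C F
Mark G: refs=A B, marked=B C F G
Mark D: refs=D, marked=B C D F G
Mark A: refs=D, marked=A B C D F G
Unmarked (collected): E

Answer: E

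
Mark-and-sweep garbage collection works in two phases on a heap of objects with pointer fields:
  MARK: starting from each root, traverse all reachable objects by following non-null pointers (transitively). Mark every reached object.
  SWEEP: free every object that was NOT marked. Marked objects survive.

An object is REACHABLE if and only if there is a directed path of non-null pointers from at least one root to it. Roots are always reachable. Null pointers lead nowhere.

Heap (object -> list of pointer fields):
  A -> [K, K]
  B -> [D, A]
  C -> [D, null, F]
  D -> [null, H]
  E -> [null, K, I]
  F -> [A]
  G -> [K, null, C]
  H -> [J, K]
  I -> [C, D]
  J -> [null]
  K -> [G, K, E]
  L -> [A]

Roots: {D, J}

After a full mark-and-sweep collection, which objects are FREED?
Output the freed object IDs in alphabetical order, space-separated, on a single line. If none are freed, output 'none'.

Roots: D J
Mark D: refs=null H, marked=D
Mark J: refs=null, marked=D J
Mark H: refs=J K, marked=D H J
Mark K: refs=G K E, marked=D H J K
Mark G: refs=K null C, marked=D G H J K
Mark E: refs=null K I, marked=D E G H J K
Mark C: refs=D null F, marked=C D E G H J K
Mark I: refs=C D, marked=C D E G H I J K
Mark F: refs=A, marked=C D E F G H I J K
Mark A: refs=K K, marked=A C D E F G H I J K
Unmarked (collected): B L

Answer: B L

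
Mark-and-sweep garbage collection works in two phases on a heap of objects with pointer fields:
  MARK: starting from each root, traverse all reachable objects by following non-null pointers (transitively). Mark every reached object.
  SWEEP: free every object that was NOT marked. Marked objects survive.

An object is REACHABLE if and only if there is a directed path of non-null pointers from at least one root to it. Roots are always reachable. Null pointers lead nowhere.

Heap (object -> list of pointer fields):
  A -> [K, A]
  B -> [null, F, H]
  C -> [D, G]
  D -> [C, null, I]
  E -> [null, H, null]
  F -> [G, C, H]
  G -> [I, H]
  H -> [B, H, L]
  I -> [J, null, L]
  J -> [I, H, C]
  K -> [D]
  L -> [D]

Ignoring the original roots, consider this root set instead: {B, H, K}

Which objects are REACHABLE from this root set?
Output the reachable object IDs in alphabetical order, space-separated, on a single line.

Answer: B C D F G H I J K L

Derivation:
Roots: B H K
Mark B: refs=null F H, marked=B
Mark H: refs=B H L, marked=B H
Mark K: refs=D, marked=B H K
Mark F: refs=G C H, marked=B F H K
Mark L: refs=D, marked=B F H K L
Mark D: refs=C null I, marked=B D F H K L
Mark G: refs=I H, marked=B D F G H K L
Mark C: refs=D G, marked=B C D F G H K L
Mark I: refs=J null L, marked=B C D F G H I K L
Mark J: refs=I H C, marked=B C D F G H I J K L
Unmarked (collected): A E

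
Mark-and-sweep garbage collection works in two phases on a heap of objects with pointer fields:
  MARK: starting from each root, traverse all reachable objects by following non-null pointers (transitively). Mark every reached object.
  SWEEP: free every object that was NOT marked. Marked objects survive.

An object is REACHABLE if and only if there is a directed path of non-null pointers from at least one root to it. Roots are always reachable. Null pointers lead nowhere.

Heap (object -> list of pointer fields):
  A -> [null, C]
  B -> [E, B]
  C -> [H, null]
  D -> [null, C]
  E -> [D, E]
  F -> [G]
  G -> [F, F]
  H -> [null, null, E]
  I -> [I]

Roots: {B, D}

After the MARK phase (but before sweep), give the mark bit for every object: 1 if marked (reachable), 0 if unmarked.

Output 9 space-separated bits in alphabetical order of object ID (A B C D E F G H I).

Roots: B D
Mark B: refs=E B, marked=B
Mark D: refs=null C, marked=B D
Mark E: refs=D E, marked=B D E
Mark C: refs=H null, marked=B C D E
Mark H: refs=null null E, marked=B C D E H
Unmarked (collected): A F G I

Answer: 0 1 1 1 1 0 0 1 0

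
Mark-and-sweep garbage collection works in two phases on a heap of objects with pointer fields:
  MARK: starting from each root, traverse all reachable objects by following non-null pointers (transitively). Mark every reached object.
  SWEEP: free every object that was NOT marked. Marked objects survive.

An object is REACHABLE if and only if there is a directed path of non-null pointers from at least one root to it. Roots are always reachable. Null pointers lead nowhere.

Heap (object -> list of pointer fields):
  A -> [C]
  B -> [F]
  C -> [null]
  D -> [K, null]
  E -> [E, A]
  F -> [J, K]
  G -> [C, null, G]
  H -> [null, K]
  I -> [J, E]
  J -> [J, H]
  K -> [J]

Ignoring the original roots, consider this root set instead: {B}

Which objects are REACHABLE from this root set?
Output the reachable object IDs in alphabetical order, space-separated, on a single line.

Roots: B
Mark B: refs=F, marked=B
Mark F: refs=J K, marked=B F
Mark J: refs=J H, marked=B F J
Mark K: refs=J, marked=B F J K
Mark H: refs=null K, marked=B F H J K
Unmarked (collected): A C D E G I

Answer: B F H J K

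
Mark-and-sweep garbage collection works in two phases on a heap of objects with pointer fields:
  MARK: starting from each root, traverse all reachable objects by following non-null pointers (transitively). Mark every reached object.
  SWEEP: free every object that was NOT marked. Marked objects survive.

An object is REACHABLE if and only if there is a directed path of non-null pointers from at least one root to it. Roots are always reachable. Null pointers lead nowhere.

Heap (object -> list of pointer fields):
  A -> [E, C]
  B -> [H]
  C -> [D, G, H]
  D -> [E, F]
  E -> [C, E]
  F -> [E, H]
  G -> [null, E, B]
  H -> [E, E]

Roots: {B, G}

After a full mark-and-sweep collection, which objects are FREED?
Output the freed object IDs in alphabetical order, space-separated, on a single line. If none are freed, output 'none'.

Roots: B G
Mark B: refs=H, marked=B
Mark G: refs=null E B, marked=B G
Mark H: refs=E E, marked=B G H
Mark E: refs=C E, marked=B E G H
Mark C: refs=D G H, marked=B C E G H
Mark D: refs=E F, marked=B C D E G H
Mark F: refs=E H, marked=B C D E F G H
Unmarked (collected): A

Answer: A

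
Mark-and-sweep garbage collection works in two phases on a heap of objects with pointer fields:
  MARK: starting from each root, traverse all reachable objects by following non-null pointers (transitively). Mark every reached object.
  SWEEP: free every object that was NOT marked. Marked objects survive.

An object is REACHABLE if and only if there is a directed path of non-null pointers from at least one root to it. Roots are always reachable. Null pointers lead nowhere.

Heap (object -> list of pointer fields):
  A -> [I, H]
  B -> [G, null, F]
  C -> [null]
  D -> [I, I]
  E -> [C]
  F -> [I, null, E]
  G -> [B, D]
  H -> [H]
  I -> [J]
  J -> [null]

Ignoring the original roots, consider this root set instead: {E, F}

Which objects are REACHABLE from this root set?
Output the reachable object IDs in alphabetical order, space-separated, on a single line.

Roots: E F
Mark E: refs=C, marked=E
Mark F: refs=I null E, marked=E F
Mark C: refs=null, marked=C E F
Mark I: refs=J, marked=C E F I
Mark J: refs=null, marked=C E F I J
Unmarked (collected): A B D G H

Answer: C E F I J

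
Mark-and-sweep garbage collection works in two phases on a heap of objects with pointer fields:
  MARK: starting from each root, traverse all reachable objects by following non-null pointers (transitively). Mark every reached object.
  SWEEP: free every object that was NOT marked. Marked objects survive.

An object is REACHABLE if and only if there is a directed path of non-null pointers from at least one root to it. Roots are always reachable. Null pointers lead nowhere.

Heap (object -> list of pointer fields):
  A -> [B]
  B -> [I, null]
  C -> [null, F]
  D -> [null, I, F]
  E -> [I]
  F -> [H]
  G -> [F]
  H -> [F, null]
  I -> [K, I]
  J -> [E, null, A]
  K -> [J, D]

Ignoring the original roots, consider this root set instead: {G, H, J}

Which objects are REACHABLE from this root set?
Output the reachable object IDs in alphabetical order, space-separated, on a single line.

Roots: G H J
Mark G: refs=F, marked=G
Mark H: refs=F null, marked=G H
Mark J: refs=E null A, marked=G H J
Mark F: refs=H, marked=F G H J
Mark E: refs=I, marked=E F G H J
Mark A: refs=B, marked=A E F G H J
Mark I: refs=K I, marked=A E F G H I J
Mark B: refs=I null, marked=A B E F G H I J
Mark K: refs=J D, marked=A B E F G H I J K
Mark D: refs=null I F, marked=A B D E F G H I J K
Unmarked (collected): C

Answer: A B D E F G H I J K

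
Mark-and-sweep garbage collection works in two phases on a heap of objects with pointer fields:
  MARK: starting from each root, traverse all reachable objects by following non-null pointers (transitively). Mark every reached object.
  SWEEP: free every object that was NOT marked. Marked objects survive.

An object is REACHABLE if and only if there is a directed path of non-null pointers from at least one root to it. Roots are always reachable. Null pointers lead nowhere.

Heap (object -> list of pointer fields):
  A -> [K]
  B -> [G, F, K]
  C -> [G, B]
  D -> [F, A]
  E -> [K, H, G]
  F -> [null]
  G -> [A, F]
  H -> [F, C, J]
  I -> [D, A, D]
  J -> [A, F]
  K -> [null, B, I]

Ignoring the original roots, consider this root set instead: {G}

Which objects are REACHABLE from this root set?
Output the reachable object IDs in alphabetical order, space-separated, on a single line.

Roots: G
Mark G: refs=A F, marked=G
Mark A: refs=K, marked=A G
Mark F: refs=null, marked=A F G
Mark K: refs=null B I, marked=A F G K
Mark B: refs=G F K, marked=A B F G K
Mark I: refs=D A D, marked=A B F G I K
Mark D: refs=F A, marked=A B D F G I K
Unmarked (collected): C E H J

Answer: A B D F G I K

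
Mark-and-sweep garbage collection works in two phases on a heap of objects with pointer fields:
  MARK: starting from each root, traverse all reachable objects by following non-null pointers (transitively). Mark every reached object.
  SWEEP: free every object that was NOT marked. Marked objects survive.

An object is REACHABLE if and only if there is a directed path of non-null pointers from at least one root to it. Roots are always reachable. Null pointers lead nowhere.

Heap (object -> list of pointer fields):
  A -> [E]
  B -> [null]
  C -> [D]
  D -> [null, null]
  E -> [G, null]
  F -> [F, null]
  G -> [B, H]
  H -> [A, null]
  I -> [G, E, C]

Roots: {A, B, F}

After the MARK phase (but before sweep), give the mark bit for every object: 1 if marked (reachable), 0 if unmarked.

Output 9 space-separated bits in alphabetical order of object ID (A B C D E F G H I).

Answer: 1 1 0 0 1 1 1 1 0

Derivation:
Roots: A B F
Mark A: refs=E, marked=A
Mark B: refs=null, marked=A B
Mark F: refs=F null, marked=A B F
Mark E: refs=G null, marked=A B E F
Mark G: refs=B H, marked=A B E F G
Mark H: refs=A null, marked=A B E F G H
Unmarked (collected): C D I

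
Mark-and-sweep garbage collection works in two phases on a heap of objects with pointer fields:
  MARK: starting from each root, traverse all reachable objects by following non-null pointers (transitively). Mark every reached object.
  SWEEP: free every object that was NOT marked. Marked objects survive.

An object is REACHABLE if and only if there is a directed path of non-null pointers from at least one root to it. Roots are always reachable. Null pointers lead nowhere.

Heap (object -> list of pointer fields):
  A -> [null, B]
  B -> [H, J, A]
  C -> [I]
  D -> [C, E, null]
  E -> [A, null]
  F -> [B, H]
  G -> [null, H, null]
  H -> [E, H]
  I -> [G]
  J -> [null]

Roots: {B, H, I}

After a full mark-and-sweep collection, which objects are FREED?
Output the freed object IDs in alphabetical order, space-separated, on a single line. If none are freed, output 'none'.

Roots: B H I
Mark B: refs=H J A, marked=B
Mark H: refs=E H, marked=B H
Mark I: refs=G, marked=B H I
Mark J: refs=null, marked=B H I J
Mark A: refs=null B, marked=A B H I J
Mark E: refs=A null, marked=A B E H I J
Mark G: refs=null H null, marked=A B E G H I J
Unmarked (collected): C D F

Answer: C D F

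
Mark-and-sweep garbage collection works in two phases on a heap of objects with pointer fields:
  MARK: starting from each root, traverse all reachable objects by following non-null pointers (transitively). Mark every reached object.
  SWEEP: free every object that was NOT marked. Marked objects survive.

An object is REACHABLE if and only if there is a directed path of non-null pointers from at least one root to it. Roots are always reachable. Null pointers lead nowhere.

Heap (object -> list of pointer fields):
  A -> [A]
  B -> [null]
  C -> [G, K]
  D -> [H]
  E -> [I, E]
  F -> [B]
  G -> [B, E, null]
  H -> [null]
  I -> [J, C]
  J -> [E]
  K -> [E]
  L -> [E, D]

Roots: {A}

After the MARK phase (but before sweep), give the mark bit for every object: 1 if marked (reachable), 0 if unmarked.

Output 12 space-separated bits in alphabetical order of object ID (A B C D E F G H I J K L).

Answer: 1 0 0 0 0 0 0 0 0 0 0 0

Derivation:
Roots: A
Mark A: refs=A, marked=A
Unmarked (collected): B C D E F G H I J K L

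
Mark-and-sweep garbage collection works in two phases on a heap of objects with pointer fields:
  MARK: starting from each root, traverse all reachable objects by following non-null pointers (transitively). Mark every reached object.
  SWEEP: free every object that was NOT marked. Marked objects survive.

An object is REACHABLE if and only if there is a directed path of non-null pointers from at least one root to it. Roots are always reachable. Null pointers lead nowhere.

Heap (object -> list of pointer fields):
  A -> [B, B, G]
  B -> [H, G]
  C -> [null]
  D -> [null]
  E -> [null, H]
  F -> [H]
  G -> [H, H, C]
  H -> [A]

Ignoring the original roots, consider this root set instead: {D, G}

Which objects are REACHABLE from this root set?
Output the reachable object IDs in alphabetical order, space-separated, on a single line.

Answer: A B C D G H

Derivation:
Roots: D G
Mark D: refs=null, marked=D
Mark G: refs=H H C, marked=D G
Mark H: refs=A, marked=D G H
Mark C: refs=null, marked=C D G H
Mark A: refs=B B G, marked=A C D G H
Mark B: refs=H G, marked=A B C D G H
Unmarked (collected): E F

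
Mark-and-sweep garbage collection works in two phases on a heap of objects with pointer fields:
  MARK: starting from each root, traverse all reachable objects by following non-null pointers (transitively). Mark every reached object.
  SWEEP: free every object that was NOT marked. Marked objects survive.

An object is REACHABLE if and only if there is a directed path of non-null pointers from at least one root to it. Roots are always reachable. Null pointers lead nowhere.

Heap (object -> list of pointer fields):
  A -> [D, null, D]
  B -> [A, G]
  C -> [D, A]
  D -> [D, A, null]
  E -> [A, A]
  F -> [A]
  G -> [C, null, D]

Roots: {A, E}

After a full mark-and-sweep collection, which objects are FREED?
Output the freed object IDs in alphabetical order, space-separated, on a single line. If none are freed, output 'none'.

Answer: B C F G

Derivation:
Roots: A E
Mark A: refs=D null D, marked=A
Mark E: refs=A A, marked=A E
Mark D: refs=D A null, marked=A D E
Unmarked (collected): B C F G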